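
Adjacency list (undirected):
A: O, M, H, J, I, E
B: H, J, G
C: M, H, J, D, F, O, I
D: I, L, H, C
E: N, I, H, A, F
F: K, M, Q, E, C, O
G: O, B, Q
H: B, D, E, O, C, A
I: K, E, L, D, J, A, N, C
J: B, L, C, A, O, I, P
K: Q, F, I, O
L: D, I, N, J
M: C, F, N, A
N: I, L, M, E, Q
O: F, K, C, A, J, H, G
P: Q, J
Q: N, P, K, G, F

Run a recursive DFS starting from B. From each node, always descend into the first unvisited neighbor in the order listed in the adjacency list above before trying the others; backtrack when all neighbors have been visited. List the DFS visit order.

Visit B
B → H
H → D
D → I
I → K
K → Q
Q → N
N → L
L → J
J → C
C → M
M → F
F → E
E → A
A → O
O → G
J → P

B, H, D, I, K, Q, N, L, J, C, M, F, E, A, O, G, P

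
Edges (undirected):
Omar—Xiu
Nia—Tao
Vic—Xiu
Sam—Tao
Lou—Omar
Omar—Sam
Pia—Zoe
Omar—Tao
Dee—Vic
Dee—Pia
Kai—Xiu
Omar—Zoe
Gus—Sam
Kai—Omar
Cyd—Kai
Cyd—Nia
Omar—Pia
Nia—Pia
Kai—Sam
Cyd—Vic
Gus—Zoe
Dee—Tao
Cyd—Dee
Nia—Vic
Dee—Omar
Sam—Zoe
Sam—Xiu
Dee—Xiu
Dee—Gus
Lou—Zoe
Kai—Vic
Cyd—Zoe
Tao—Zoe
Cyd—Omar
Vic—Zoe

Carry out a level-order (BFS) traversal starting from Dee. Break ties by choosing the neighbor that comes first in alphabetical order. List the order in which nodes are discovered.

Visit Dee; enqueue Cyd, Gus, Omar, Pia, Tao, Vic, Xiu → queue [Cyd, Gus, Omar, Pia, Tao, Vic, Xiu]
Visit Cyd; enqueue Kai, Nia, Zoe → queue [Gus, Omar, Pia, Tao, Vic, Xiu, Kai, Nia, Zoe]
Visit Gus; enqueue Sam → queue [Omar, Pia, Tao, Vic, Xiu, Kai, Nia, Zoe, Sam]
Visit Omar; enqueue Lou → queue [Pia, Tao, Vic, Xiu, Kai, Nia, Zoe, Sam, Lou]
Visit Pia → queue [Tao, Vic, Xiu, Kai, Nia, Zoe, Sam, Lou]
Visit Tao → queue [Vic, Xiu, Kai, Nia, Zoe, Sam, Lou]
Visit Vic → queue [Xiu, Kai, Nia, Zoe, Sam, Lou]
Visit Xiu → queue [Kai, Nia, Zoe, Sam, Lou]
Visit Kai → queue [Nia, Zoe, Sam, Lou]
Visit Nia → queue [Zoe, Sam, Lou]
Visit Zoe → queue [Sam, Lou]
Visit Sam → queue [Lou]
Visit Lou → queue []

Dee -> Cyd -> Gus -> Omar -> Pia -> Tao -> Vic -> Xiu -> Kai -> Nia -> Zoe -> Sam -> Lou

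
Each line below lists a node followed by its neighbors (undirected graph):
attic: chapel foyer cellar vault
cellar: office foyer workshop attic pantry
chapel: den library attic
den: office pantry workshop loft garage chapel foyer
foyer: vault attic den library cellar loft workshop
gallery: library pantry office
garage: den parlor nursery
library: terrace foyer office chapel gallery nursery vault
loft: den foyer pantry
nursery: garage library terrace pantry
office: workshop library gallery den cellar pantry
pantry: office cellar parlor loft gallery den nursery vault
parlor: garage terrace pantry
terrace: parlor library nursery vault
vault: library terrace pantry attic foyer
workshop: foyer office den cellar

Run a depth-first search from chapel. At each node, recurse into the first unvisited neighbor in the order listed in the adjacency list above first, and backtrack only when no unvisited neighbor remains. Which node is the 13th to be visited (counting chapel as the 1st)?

Visit chapel
chapel → den
den → office
office → workshop
workshop → foyer
foyer → vault
vault → library
library → terrace
terrace → parlor
parlor → garage
garage → nursery
nursery → pantry
pantry → cellar
cellar → attic
pantry → loft
pantry → gallery

Visit order: chapel, den, office, workshop, foyer, vault, library, terrace, parlor, garage, nursery, pantry, cellar, attic, loft, gallery

cellar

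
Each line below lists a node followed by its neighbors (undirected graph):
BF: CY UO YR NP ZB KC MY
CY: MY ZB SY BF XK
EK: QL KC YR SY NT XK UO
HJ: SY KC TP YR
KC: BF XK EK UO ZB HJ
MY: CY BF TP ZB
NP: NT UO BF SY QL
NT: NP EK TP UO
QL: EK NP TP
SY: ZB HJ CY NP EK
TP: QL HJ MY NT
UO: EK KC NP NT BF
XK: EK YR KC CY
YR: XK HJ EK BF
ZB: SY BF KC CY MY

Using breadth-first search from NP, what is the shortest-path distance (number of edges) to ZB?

Level 0: NP
Level 1: BF, NT, QL, SY, UO
Level 2: CY, EK, HJ, KC, MY, TP, YR, ZB
Level 3: XK
ZB first appears at level 2.

2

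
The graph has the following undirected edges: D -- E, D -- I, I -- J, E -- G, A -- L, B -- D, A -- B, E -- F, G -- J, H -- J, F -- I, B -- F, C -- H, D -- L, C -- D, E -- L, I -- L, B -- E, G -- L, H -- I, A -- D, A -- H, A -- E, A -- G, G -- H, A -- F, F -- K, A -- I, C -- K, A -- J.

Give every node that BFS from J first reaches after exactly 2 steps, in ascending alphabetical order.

B, C, D, E, F, L

Level 0: J
Level 1: A, G, H, I
Level 2: B, C, D, E, F, L
Level 3: K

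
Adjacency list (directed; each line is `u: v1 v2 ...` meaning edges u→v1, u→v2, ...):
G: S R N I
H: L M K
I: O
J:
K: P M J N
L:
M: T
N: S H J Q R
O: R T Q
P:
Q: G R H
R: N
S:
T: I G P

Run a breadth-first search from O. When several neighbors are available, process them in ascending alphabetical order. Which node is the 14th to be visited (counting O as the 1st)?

J

Visit O; enqueue Q, R, T → queue [Q, R, T]
Visit Q; enqueue G, H → queue [R, T, G, H]
Visit R; enqueue N → queue [T, G, H, N]
Visit T; enqueue I, P → queue [G, H, N, I, P]
Visit G; enqueue S → queue [H, N, I, P, S]
Visit H; enqueue K, L, M → queue [N, I, P, S, K, L, M]
Visit N; enqueue J → queue [I, P, S, K, L, M, J]
Visit I → queue [P, S, K, L, M, J]
Visit P → queue [S, K, L, M, J]
Visit S → queue [K, L, M, J]
Visit K → queue [L, M, J]
Visit L → queue [M, J]
Visit M → queue [J]
Visit J → queue []

Visit order: O, Q, R, T, G, H, N, I, P, S, K, L, M, J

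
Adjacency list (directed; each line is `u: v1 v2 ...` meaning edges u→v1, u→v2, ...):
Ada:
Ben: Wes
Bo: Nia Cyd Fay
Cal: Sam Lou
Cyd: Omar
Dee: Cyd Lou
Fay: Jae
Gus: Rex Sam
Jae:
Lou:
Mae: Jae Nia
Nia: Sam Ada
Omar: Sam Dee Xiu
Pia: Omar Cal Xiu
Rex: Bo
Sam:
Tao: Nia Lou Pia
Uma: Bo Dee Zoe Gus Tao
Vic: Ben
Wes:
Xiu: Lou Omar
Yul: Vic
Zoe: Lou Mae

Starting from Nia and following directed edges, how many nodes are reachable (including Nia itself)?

BFS from Nia visits: Nia, Sam, Ada
Reachable nodes: 3 of 23 total.

3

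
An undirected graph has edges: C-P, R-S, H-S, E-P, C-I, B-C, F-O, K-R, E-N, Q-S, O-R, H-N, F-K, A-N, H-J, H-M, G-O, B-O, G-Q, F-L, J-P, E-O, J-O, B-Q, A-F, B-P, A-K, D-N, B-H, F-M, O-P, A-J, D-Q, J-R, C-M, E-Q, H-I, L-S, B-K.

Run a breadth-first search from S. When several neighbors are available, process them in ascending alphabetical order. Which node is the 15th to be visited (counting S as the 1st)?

Visit S; enqueue H, L, Q, R → queue [H, L, Q, R]
Visit H; enqueue B, I, J, M, N → queue [L, Q, R, B, I, J, M, N]
Visit L; enqueue F → queue [Q, R, B, I, J, M, N, F]
Visit Q; enqueue D, E, G → queue [R, B, I, J, M, N, F, D, E, G]
Visit R; enqueue K, O → queue [B, I, J, M, N, F, D, E, G, K, O]
Visit B; enqueue C, P → queue [I, J, M, N, F, D, E, G, K, O, C, P]
Visit I → queue [J, M, N, F, D, E, G, K, O, C, P]
Visit J; enqueue A → queue [M, N, F, D, E, G, K, O, C, P, A]
Visit M → queue [N, F, D, E, G, K, O, C, P, A]
Visit N → queue [F, D, E, G, K, O, C, P, A]
Visit F → queue [D, E, G, K, O, C, P, A]
Visit D → queue [E, G, K, O, C, P, A]
Visit E → queue [G, K, O, C, P, A]
Visit G → queue [K, O, C, P, A]
Visit K → queue [O, C, P, A]
Visit O → queue [C, P, A]
Visit C → queue [P, A]
Visit P → queue [A]
Visit A → queue []

Visit order: S, H, L, Q, R, B, I, J, M, N, F, D, E, G, K, O, C, P, A

K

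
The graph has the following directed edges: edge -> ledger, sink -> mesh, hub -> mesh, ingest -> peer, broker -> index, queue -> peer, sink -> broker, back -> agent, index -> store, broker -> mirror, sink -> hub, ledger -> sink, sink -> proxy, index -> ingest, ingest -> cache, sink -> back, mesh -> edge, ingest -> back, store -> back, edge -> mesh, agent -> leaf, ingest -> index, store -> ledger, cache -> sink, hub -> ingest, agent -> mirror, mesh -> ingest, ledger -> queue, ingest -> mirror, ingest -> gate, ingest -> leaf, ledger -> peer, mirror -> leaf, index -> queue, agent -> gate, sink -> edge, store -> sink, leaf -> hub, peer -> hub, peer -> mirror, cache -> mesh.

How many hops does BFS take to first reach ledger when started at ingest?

3

Level 0: ingest
Level 1: back, cache, gate, index, leaf, mirror, peer
Level 2: agent, hub, mesh, queue, sink, store
Level 3: broker, edge, ledger, proxy
ledger first appears at level 3.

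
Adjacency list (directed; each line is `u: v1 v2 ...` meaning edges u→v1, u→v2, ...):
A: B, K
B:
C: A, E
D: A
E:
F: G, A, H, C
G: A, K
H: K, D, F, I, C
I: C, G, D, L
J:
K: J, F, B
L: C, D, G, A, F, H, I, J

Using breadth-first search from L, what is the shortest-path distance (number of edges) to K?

2

Level 0: L
Level 1: A, C, D, F, G, H, I, J
Level 2: B, E, K
K first appears at level 2.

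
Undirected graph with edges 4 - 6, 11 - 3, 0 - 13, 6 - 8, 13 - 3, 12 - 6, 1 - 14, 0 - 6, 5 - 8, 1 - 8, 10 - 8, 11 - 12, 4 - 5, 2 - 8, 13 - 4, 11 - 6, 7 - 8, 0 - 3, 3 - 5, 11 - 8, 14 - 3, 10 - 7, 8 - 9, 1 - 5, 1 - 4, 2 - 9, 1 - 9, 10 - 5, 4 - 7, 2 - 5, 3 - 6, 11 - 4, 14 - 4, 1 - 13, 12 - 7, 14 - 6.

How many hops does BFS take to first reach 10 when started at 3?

2

Level 0: 3
Level 1: 0, 5, 6, 11, 13, 14
Level 2: 1, 2, 4, 8, 10, 12
Level 3: 7, 9
10 first appears at level 2.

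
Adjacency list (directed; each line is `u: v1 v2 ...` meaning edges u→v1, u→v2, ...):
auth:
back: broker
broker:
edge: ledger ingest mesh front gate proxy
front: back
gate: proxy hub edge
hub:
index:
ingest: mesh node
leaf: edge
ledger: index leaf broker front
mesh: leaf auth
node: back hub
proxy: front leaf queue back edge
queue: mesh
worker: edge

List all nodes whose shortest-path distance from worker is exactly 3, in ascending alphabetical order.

Level 0: worker
Level 1: edge
Level 2: front, gate, ingest, ledger, mesh, proxy
Level 3: auth, back, broker, hub, index, leaf, node, queue

auth, back, broker, hub, index, leaf, node, queue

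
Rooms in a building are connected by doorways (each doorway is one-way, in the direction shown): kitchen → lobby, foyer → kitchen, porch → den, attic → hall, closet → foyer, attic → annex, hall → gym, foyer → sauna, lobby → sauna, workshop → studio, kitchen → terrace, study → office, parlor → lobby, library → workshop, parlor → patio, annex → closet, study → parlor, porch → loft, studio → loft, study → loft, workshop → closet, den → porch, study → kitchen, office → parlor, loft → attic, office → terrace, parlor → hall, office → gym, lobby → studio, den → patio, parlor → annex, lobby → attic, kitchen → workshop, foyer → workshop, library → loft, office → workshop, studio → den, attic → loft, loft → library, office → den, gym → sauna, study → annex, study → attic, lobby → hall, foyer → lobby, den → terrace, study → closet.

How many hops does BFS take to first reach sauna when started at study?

Level 0: study
Level 1: annex, attic, closet, kitchen, loft, office, parlor
Level 2: den, foyer, gym, hall, library, lobby, patio, terrace, workshop
Level 3: porch, sauna, studio
sauna first appears at level 3.

3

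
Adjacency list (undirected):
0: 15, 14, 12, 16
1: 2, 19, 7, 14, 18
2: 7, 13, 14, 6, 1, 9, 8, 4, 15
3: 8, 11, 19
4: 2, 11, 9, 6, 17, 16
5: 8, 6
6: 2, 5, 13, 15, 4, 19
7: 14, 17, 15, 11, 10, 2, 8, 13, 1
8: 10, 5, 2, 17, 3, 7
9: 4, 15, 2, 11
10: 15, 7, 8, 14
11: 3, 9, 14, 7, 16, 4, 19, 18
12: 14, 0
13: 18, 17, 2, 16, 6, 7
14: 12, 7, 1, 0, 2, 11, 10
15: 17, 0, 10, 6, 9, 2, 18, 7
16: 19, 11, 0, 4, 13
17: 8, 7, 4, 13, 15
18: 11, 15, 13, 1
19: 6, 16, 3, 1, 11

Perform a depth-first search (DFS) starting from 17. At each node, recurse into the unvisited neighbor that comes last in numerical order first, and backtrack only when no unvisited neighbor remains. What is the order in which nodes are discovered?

Visit 17
17 → 15
15 → 18
18 → 13
13 → 16
16 → 19
19 → 11
11 → 14
14 → 12
12 → 0
14 → 10
10 → 8
8 → 7
7 → 2
2 → 9
9 → 4
4 → 6
6 → 5
2 → 1
8 → 3

17 → 15 → 18 → 13 → 16 → 19 → 11 → 14 → 12 → 0 → 10 → 8 → 7 → 2 → 9 → 4 → 6 → 5 → 1 → 3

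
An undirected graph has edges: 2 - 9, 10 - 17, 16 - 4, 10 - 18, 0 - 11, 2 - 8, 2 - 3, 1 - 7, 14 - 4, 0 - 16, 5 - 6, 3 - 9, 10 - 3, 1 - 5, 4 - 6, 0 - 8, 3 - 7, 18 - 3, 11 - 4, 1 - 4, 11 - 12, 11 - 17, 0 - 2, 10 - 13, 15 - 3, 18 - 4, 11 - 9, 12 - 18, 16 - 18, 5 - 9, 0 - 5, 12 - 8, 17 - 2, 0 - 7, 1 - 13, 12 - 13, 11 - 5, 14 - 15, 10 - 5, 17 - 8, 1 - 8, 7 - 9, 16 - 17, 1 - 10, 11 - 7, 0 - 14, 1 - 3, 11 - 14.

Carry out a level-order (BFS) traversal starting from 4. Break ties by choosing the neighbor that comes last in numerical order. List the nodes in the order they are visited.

4 -> 18 -> 16 -> 14 -> 11 -> 6 -> 1 -> 12 -> 10 -> 3 -> 17 -> 0 -> 15 -> 9 -> 7 -> 5 -> 13 -> 8 -> 2

Visit 4; enqueue 18, 16, 14, 11, 6, 1 → queue [18, 16, 14, 11, 6, 1]
Visit 18; enqueue 12, 10, 3 → queue [16, 14, 11, 6, 1, 12, 10, 3]
Visit 16; enqueue 17, 0 → queue [14, 11, 6, 1, 12, 10, 3, 17, 0]
Visit 14; enqueue 15 → queue [11, 6, 1, 12, 10, 3, 17, 0, 15]
Visit 11; enqueue 9, 7, 5 → queue [6, 1, 12, 10, 3, 17, 0, 15, 9, 7, 5]
Visit 6 → queue [1, 12, 10, 3, 17, 0, 15, 9, 7, 5]
Visit 1; enqueue 13, 8 → queue [12, 10, 3, 17, 0, 15, 9, 7, 5, 13, 8]
Visit 12 → queue [10, 3, 17, 0, 15, 9, 7, 5, 13, 8]
Visit 10 → queue [3, 17, 0, 15, 9, 7, 5, 13, 8]
Visit 3; enqueue 2 → queue [17, 0, 15, 9, 7, 5, 13, 8, 2]
Visit 17 → queue [0, 15, 9, 7, 5, 13, 8, 2]
Visit 0 → queue [15, 9, 7, 5, 13, 8, 2]
Visit 15 → queue [9, 7, 5, 13, 8, 2]
Visit 9 → queue [7, 5, 13, 8, 2]
Visit 7 → queue [5, 13, 8, 2]
Visit 5 → queue [13, 8, 2]
Visit 13 → queue [8, 2]
Visit 8 → queue [2]
Visit 2 → queue []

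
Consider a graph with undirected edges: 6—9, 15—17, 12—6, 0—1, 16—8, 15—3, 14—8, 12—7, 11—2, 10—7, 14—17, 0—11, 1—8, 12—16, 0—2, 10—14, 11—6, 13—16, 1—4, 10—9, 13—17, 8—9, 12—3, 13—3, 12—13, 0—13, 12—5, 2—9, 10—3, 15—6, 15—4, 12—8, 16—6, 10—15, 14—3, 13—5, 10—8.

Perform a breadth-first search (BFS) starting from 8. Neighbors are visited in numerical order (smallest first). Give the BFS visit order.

8 -> 1 -> 9 -> 10 -> 12 -> 14 -> 16 -> 0 -> 4 -> 2 -> 6 -> 3 -> 7 -> 15 -> 5 -> 13 -> 17 -> 11

Visit 8; enqueue 1, 9, 10, 12, 14, 16 → queue [1, 9, 10, 12, 14, 16]
Visit 1; enqueue 0, 4 → queue [9, 10, 12, 14, 16, 0, 4]
Visit 9; enqueue 2, 6 → queue [10, 12, 14, 16, 0, 4, 2, 6]
Visit 10; enqueue 3, 7, 15 → queue [12, 14, 16, 0, 4, 2, 6, 3, 7, 15]
Visit 12; enqueue 5, 13 → queue [14, 16, 0, 4, 2, 6, 3, 7, 15, 5, 13]
Visit 14; enqueue 17 → queue [16, 0, 4, 2, 6, 3, 7, 15, 5, 13, 17]
Visit 16 → queue [0, 4, 2, 6, 3, 7, 15, 5, 13, 17]
Visit 0; enqueue 11 → queue [4, 2, 6, 3, 7, 15, 5, 13, 17, 11]
Visit 4 → queue [2, 6, 3, 7, 15, 5, 13, 17, 11]
Visit 2 → queue [6, 3, 7, 15, 5, 13, 17, 11]
Visit 6 → queue [3, 7, 15, 5, 13, 17, 11]
Visit 3 → queue [7, 15, 5, 13, 17, 11]
Visit 7 → queue [15, 5, 13, 17, 11]
Visit 15 → queue [5, 13, 17, 11]
Visit 5 → queue [13, 17, 11]
Visit 13 → queue [17, 11]
Visit 17 → queue [11]
Visit 11 → queue []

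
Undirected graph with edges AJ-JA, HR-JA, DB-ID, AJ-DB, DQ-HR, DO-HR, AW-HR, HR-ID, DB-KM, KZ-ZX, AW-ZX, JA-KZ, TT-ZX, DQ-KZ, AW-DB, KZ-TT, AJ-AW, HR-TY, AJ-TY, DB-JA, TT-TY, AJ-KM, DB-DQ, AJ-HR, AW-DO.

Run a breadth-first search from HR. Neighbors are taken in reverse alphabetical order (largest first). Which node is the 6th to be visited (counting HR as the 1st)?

DO

Visit HR; enqueue TY, JA, ID, DQ, DO, AW, AJ → queue [TY, JA, ID, DQ, DO, AW, AJ]
Visit TY; enqueue TT → queue [JA, ID, DQ, DO, AW, AJ, TT]
Visit JA; enqueue KZ, DB → queue [ID, DQ, DO, AW, AJ, TT, KZ, DB]
Visit ID → queue [DQ, DO, AW, AJ, TT, KZ, DB]
Visit DQ → queue [DO, AW, AJ, TT, KZ, DB]
Visit DO → queue [AW, AJ, TT, KZ, DB]
Visit AW; enqueue ZX → queue [AJ, TT, KZ, DB, ZX]
Visit AJ; enqueue KM → queue [TT, KZ, DB, ZX, KM]
Visit TT → queue [KZ, DB, ZX, KM]
Visit KZ → queue [DB, ZX, KM]
Visit DB → queue [ZX, KM]
Visit ZX → queue [KM]
Visit KM → queue []

Visit order: HR, TY, JA, ID, DQ, DO, AW, AJ, TT, KZ, DB, ZX, KM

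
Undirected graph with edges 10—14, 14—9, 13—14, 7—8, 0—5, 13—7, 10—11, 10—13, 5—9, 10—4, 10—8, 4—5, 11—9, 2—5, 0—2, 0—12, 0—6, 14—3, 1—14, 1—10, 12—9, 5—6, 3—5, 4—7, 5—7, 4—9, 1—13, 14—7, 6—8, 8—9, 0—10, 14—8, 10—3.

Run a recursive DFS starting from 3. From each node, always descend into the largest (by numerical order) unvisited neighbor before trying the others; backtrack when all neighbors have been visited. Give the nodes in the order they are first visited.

3, 14, 13, 10, 11, 9, 12, 0, 6, 8, 7, 5, 4, 2, 1

Visit 3
3 → 14
14 → 13
13 → 10
10 → 11
11 → 9
9 → 12
12 → 0
0 → 6
6 → 8
8 → 7
7 → 5
5 → 4
5 → 2
10 → 1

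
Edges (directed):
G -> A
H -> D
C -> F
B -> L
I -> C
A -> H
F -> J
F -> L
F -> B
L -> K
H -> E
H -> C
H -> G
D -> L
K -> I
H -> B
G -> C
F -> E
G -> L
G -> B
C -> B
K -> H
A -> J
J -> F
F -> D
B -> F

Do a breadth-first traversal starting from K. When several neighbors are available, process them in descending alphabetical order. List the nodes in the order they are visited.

K, I, H, C, G, E, D, B, F, L, A, J

Visit K; enqueue I, H → queue [I, H]
Visit I; enqueue C → queue [H, C]
Visit H; enqueue G, E, D, B → queue [C, G, E, D, B]
Visit C; enqueue F → queue [G, E, D, B, F]
Visit G; enqueue L, A → queue [E, D, B, F, L, A]
Visit E → queue [D, B, F, L, A]
Visit D → queue [B, F, L, A]
Visit B → queue [F, L, A]
Visit F; enqueue J → queue [L, A, J]
Visit L → queue [A, J]
Visit A → queue [J]
Visit J → queue []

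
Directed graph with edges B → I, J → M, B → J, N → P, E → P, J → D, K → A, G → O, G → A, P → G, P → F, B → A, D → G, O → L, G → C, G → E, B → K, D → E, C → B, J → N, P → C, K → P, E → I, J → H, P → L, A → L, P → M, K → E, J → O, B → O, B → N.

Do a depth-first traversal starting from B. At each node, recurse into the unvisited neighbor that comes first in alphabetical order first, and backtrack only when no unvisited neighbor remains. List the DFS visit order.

Visit B
B → A
A → L
B → I
B → J
J → D
D → E
E → P
P → C
P → F
P → G
G → O
P → M
J → H
J → N
B → K

B, A, L, I, J, D, E, P, C, F, G, O, M, H, N, K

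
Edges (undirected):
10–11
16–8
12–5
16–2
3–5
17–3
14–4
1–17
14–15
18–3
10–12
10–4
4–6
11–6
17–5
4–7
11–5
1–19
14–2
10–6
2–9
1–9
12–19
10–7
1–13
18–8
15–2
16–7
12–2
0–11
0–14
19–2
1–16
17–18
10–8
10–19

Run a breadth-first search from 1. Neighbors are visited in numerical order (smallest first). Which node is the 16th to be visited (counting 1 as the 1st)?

15

Visit 1; enqueue 9, 13, 16, 17, 19 → queue [9, 13, 16, 17, 19]
Visit 9; enqueue 2 → queue [13, 16, 17, 19, 2]
Visit 13 → queue [16, 17, 19, 2]
Visit 16; enqueue 7, 8 → queue [17, 19, 2, 7, 8]
Visit 17; enqueue 3, 5, 18 → queue [19, 2, 7, 8, 3, 5, 18]
Visit 19; enqueue 10, 12 → queue [2, 7, 8, 3, 5, 18, 10, 12]
Visit 2; enqueue 14, 15 → queue [7, 8, 3, 5, 18, 10, 12, 14, 15]
Visit 7; enqueue 4 → queue [8, 3, 5, 18, 10, 12, 14, 15, 4]
Visit 8 → queue [3, 5, 18, 10, 12, 14, 15, 4]
Visit 3 → queue [5, 18, 10, 12, 14, 15, 4]
Visit 5; enqueue 11 → queue [18, 10, 12, 14, 15, 4, 11]
Visit 18 → queue [10, 12, 14, 15, 4, 11]
Visit 10; enqueue 6 → queue [12, 14, 15, 4, 11, 6]
Visit 12 → queue [14, 15, 4, 11, 6]
Visit 14; enqueue 0 → queue [15, 4, 11, 6, 0]
Visit 15 → queue [4, 11, 6, 0]
Visit 4 → queue [11, 6, 0]
Visit 11 → queue [6, 0]
Visit 6 → queue [0]
Visit 0 → queue []

Visit order: 1, 9, 13, 16, 17, 19, 2, 7, 8, 3, 5, 18, 10, 12, 14, 15, 4, 11, 6, 0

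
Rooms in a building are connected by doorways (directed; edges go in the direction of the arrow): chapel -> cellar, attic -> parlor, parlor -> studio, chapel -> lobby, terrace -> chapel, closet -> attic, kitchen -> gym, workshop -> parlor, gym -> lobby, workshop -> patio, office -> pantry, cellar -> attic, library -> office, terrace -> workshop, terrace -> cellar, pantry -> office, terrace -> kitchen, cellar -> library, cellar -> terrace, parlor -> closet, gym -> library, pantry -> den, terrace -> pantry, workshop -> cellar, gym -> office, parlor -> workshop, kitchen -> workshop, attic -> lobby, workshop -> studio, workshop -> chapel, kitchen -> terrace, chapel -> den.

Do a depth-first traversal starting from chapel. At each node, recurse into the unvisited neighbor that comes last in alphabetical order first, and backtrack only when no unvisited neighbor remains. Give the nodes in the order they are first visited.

chapel, lobby, den, cellar, terrace, workshop, studio, patio, parlor, closet, attic, pantry, office, kitchen, gym, library

Visit chapel
chapel → lobby
chapel → den
chapel → cellar
cellar → terrace
terrace → workshop
workshop → studio
workshop → patio
workshop → parlor
parlor → closet
closet → attic
terrace → pantry
pantry → office
terrace → kitchen
kitchen → gym
gym → library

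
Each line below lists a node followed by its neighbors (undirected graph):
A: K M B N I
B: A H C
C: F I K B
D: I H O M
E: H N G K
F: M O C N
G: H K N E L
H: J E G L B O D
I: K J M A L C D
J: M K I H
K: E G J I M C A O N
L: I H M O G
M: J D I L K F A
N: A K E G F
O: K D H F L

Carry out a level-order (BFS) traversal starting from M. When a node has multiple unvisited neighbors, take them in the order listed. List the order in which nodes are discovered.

M, J, D, I, L, K, F, A, H, O, C, G, E, N, B

Visit M; enqueue J, D, I, L, K, F, A → queue [J, D, I, L, K, F, A]
Visit J; enqueue H → queue [D, I, L, K, F, A, H]
Visit D; enqueue O → queue [I, L, K, F, A, H, O]
Visit I; enqueue C → queue [L, K, F, A, H, O, C]
Visit L; enqueue G → queue [K, F, A, H, O, C, G]
Visit K; enqueue E, N → queue [F, A, H, O, C, G, E, N]
Visit F → queue [A, H, O, C, G, E, N]
Visit A; enqueue B → queue [H, O, C, G, E, N, B]
Visit H → queue [O, C, G, E, N, B]
Visit O → queue [C, G, E, N, B]
Visit C → queue [G, E, N, B]
Visit G → queue [E, N, B]
Visit E → queue [N, B]
Visit N → queue [B]
Visit B → queue []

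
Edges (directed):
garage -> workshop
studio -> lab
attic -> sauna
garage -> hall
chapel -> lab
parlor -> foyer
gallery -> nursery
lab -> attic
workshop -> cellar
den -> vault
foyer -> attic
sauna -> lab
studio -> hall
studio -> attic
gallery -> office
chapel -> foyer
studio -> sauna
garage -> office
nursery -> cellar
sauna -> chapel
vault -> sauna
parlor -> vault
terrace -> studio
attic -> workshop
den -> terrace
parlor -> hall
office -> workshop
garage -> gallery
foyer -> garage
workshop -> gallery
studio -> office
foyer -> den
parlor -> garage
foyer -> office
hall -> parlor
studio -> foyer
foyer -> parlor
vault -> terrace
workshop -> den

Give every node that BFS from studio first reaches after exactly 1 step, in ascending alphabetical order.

Level 0: studio
Level 1: attic, foyer, hall, lab, office, sauna
Level 2: chapel, den, garage, parlor, workshop
Level 3: cellar, gallery, terrace, vault
Level 4: nursery

attic, foyer, hall, lab, office, sauna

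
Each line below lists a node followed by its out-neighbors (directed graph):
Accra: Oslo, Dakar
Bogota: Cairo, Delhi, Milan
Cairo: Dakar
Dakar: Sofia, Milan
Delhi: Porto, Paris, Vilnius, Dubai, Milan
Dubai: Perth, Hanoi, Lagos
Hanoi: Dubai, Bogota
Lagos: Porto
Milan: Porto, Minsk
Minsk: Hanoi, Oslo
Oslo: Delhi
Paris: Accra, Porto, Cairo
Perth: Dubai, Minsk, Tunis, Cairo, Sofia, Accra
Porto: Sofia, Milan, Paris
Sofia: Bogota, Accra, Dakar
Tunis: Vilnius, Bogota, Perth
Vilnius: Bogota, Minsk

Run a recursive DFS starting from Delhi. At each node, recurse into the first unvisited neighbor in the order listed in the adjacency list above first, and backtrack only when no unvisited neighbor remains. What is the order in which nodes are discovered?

Visit Delhi
Delhi → Porto
Porto → Sofia
Sofia → Bogota
Bogota → Cairo
Cairo → Dakar
Dakar → Milan
Milan → Minsk
Minsk → Hanoi
Hanoi → Dubai
Dubai → Perth
Perth → Tunis
Tunis → Vilnius
Perth → Accra
Accra → Oslo
Dubai → Lagos
Porto → Paris

Delhi → Porto → Sofia → Bogota → Cairo → Dakar → Milan → Minsk → Hanoi → Dubai → Perth → Tunis → Vilnius → Accra → Oslo → Lagos → Paris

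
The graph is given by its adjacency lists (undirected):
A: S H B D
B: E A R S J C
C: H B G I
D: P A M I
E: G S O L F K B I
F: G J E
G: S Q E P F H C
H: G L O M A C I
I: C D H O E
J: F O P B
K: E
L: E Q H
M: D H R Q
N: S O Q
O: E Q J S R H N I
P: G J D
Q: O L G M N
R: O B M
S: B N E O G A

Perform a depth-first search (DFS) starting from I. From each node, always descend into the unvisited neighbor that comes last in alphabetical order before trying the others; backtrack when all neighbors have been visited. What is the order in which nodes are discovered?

Visit I
I → O
O → S
S → N
N → Q
Q → M
M → R
R → B
B → J
J → P
P → G
G → H
H → L
L → E
E → K
E → F
H → C
H → A
A → D

I, O, S, N, Q, M, R, B, J, P, G, H, L, E, K, F, C, A, D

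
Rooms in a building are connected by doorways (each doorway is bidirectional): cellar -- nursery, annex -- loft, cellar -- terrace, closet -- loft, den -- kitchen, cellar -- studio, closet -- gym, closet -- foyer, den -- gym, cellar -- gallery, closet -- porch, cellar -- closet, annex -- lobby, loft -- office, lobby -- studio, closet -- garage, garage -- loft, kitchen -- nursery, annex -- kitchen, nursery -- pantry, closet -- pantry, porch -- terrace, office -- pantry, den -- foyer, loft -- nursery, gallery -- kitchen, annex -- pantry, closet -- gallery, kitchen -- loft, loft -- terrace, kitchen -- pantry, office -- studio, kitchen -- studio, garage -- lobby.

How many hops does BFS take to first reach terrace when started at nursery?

2

Level 0: nursery
Level 1: cellar, kitchen, loft, pantry
Level 2: annex, closet, den, gallery, garage, office, studio, terrace
Level 3: foyer, gym, lobby, porch
terrace first appears at level 2.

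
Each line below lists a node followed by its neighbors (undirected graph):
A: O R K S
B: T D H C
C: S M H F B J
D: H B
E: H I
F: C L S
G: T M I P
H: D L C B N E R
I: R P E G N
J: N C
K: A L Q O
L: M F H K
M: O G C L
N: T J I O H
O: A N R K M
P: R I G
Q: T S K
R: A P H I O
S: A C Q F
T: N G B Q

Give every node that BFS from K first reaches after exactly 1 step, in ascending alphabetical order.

A, L, O, Q

Level 0: K
Level 1: A, L, O, Q
Level 2: F, H, M, N, R, S, T
Level 3: B, C, D, E, G, I, J, P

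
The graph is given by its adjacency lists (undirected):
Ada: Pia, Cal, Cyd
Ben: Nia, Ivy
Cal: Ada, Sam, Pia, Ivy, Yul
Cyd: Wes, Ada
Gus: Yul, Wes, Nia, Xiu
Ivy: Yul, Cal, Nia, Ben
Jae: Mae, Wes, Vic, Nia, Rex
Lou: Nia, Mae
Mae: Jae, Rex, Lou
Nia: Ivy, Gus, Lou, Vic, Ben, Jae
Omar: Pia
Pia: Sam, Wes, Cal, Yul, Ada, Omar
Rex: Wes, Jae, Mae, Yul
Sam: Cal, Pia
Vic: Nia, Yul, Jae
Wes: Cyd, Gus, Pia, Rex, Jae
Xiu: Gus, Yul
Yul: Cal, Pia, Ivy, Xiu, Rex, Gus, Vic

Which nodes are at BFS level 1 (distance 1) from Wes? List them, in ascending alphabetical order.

Cyd, Gus, Jae, Pia, Rex

Level 0: Wes
Level 1: Cyd, Gus, Jae, Pia, Rex
Level 2: Ada, Cal, Mae, Nia, Omar, Sam, Vic, Xiu, Yul
Level 3: Ben, Ivy, Lou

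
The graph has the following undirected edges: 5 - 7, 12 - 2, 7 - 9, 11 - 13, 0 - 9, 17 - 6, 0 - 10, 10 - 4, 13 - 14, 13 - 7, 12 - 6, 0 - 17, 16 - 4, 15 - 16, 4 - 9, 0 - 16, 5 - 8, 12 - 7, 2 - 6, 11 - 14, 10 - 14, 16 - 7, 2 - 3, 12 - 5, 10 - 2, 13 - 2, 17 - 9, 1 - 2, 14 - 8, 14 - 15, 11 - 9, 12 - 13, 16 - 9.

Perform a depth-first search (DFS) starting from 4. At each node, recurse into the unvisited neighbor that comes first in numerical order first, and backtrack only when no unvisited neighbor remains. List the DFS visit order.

Visit 4
4 → 9
9 → 0
0 → 10
10 → 2
2 → 1
2 → 3
2 → 6
6 → 12
12 → 5
5 → 7
7 → 13
13 → 11
11 → 14
14 → 8
14 → 15
15 → 16
6 → 17

4 9 0 10 2 1 3 6 12 5 7 13 11 14 8 15 16 17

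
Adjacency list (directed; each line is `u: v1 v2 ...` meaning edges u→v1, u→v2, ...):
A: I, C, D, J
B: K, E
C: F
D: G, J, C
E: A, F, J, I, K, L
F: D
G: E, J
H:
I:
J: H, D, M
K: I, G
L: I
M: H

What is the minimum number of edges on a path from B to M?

3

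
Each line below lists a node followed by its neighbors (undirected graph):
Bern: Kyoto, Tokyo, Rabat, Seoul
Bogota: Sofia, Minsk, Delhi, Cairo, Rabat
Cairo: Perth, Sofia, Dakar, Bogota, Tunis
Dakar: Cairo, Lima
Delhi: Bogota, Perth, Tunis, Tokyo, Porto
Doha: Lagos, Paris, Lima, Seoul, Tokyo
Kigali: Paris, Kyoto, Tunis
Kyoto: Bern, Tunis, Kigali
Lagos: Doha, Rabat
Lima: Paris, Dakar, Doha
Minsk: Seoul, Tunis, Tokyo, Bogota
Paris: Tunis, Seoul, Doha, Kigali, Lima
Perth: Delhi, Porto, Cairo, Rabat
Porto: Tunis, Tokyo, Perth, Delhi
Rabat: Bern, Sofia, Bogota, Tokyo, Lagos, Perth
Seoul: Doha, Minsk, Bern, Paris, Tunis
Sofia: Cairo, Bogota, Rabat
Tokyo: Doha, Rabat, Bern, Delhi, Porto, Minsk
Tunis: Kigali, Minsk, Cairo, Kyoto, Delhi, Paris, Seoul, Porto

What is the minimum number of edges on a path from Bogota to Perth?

Level 0: Bogota
Level 1: Cairo, Delhi, Minsk, Rabat, Sofia
Level 2: Bern, Dakar, Lagos, Perth, Porto, Seoul, Tokyo, Tunis
Level 3: Doha, Kigali, Kyoto, Lima, Paris
Perth first appears at level 2.

2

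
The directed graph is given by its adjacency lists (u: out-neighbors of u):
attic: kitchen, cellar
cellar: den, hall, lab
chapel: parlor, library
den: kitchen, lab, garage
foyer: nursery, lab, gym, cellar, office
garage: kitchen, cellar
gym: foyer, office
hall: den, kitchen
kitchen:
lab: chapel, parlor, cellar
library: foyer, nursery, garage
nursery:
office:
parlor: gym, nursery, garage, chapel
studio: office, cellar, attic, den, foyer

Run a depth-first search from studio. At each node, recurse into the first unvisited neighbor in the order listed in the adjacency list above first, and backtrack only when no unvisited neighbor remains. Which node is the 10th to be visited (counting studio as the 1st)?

Visit studio
studio → office
studio → cellar
cellar → den
den → kitchen
den → lab
lab → chapel
chapel → parlor
parlor → gym
gym → foyer
foyer → nursery
parlor → garage
chapel → library
cellar → hall
studio → attic

Visit order: studio, office, cellar, den, kitchen, lab, chapel, parlor, gym, foyer, nursery, garage, library, hall, attic

foyer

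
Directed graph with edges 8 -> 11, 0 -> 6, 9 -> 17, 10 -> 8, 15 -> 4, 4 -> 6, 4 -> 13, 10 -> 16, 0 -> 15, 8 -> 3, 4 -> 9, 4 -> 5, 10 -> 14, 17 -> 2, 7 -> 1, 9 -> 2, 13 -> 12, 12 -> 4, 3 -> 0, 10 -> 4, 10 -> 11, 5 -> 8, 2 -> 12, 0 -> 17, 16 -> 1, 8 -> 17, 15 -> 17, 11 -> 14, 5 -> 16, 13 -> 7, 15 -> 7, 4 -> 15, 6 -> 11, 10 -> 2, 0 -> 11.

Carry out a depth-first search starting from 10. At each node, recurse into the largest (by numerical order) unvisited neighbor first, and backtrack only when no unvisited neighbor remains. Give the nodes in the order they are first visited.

Visit 10
10 → 16
16 → 1
10 → 14
10 → 11
10 → 8
8 → 17
17 → 2
2 → 12
12 → 4
4 → 15
15 → 7
4 → 13
4 → 9
4 → 6
4 → 5
8 → 3
3 → 0

10, 16, 1, 14, 11, 8, 17, 2, 12, 4, 15, 7, 13, 9, 6, 5, 3, 0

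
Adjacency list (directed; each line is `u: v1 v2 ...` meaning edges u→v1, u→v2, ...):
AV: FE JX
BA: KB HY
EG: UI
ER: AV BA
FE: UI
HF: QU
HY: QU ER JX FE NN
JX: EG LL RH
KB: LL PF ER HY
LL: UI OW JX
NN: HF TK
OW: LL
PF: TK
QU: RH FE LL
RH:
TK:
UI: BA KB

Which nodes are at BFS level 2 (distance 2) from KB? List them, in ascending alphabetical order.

AV, BA, FE, JX, NN, OW, QU, TK, UI

Level 0: KB
Level 1: ER, HY, LL, PF
Level 2: AV, BA, FE, JX, NN, OW, QU, TK, UI
Level 3: EG, HF, RH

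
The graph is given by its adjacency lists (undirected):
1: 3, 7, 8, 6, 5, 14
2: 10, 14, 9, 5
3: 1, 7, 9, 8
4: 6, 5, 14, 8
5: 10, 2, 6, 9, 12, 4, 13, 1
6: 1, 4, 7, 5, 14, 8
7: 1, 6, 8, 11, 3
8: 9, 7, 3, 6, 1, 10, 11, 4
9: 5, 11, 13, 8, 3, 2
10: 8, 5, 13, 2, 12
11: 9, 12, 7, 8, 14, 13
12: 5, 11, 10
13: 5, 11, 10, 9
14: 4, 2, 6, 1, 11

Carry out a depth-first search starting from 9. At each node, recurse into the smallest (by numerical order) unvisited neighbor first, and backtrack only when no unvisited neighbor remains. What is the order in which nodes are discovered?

9 -> 2 -> 5 -> 1 -> 3 -> 7 -> 6 -> 4 -> 8 -> 10 -> 12 -> 11 -> 13 -> 14

Visit 9
9 → 2
2 → 5
5 → 1
1 → 3
3 → 7
7 → 6
6 → 4
4 → 8
8 → 10
10 → 12
12 → 11
11 → 13
11 → 14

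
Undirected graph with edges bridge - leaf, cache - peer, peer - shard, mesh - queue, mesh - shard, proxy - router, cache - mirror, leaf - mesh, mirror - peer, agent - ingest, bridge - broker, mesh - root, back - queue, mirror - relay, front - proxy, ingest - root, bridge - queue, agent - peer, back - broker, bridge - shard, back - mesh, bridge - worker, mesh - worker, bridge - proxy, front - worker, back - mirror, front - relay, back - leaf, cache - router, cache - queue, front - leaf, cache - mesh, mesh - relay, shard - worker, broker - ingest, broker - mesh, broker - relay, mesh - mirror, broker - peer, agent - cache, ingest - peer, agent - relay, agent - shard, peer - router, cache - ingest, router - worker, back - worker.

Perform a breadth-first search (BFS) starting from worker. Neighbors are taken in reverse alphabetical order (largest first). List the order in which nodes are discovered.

Visit worker; enqueue shard, router, mesh, front, bridge, back → queue [shard, router, mesh, front, bridge, back]
Visit shard; enqueue peer, agent → queue [router, mesh, front, bridge, back, peer, agent]
Visit router; enqueue proxy, cache → queue [mesh, front, bridge, back, peer, agent, proxy, cache]
Visit mesh; enqueue root, relay, queue, mirror, leaf, broker → queue [front, bridge, back, peer, agent, proxy, cache, root, relay, queue, mirror, leaf, broker]
Visit front → queue [bridge, back, peer, agent, proxy, cache, root, relay, queue, mirror, leaf, broker]
Visit bridge → queue [back, peer, agent, proxy, cache, root, relay, queue, mirror, leaf, broker]
Visit back → queue [peer, agent, proxy, cache, root, relay, queue, mirror, leaf, broker]
Visit peer; enqueue ingest → queue [agent, proxy, cache, root, relay, queue, mirror, leaf, broker, ingest]
Visit agent → queue [proxy, cache, root, relay, queue, mirror, leaf, broker, ingest]
Visit proxy → queue [cache, root, relay, queue, mirror, leaf, broker, ingest]
Visit cache → queue [root, relay, queue, mirror, leaf, broker, ingest]
Visit root → queue [relay, queue, mirror, leaf, broker, ingest]
Visit relay → queue [queue, mirror, leaf, broker, ingest]
Visit queue → queue [mirror, leaf, broker, ingest]
Visit mirror → queue [leaf, broker, ingest]
Visit leaf → queue [broker, ingest]
Visit broker → queue [ingest]
Visit ingest → queue []

worker → shard → router → mesh → front → bridge → back → peer → agent → proxy → cache → root → relay → queue → mirror → leaf → broker → ingest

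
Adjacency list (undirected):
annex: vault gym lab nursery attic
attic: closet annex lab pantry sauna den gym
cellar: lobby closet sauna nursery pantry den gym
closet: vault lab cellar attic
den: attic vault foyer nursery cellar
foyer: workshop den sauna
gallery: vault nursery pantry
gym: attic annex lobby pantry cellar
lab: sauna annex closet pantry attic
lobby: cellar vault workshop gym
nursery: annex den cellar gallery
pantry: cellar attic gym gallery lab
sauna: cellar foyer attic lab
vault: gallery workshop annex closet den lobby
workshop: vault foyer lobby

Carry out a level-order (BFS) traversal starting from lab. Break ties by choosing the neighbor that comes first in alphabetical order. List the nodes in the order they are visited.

lab, annex, attic, closet, pantry, sauna, gym, nursery, vault, den, cellar, gallery, foyer, lobby, workshop

Visit lab; enqueue annex, attic, closet, pantry, sauna → queue [annex, attic, closet, pantry, sauna]
Visit annex; enqueue gym, nursery, vault → queue [attic, closet, pantry, sauna, gym, nursery, vault]
Visit attic; enqueue den → queue [closet, pantry, sauna, gym, nursery, vault, den]
Visit closet; enqueue cellar → queue [pantry, sauna, gym, nursery, vault, den, cellar]
Visit pantry; enqueue gallery → queue [sauna, gym, nursery, vault, den, cellar, gallery]
Visit sauna; enqueue foyer → queue [gym, nursery, vault, den, cellar, gallery, foyer]
Visit gym; enqueue lobby → queue [nursery, vault, den, cellar, gallery, foyer, lobby]
Visit nursery → queue [vault, den, cellar, gallery, foyer, lobby]
Visit vault; enqueue workshop → queue [den, cellar, gallery, foyer, lobby, workshop]
Visit den → queue [cellar, gallery, foyer, lobby, workshop]
Visit cellar → queue [gallery, foyer, lobby, workshop]
Visit gallery → queue [foyer, lobby, workshop]
Visit foyer → queue [lobby, workshop]
Visit lobby → queue [workshop]
Visit workshop → queue []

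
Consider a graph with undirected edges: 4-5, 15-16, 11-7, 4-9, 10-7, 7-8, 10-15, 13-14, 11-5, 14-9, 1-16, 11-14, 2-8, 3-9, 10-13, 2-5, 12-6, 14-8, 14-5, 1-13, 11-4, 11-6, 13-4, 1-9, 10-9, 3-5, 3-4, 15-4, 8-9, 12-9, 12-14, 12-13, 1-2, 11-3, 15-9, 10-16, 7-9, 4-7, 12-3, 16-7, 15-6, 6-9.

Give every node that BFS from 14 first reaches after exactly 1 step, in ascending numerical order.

Level 0: 14
Level 1: 5, 8, 9, 11, 12, 13
Level 2: 1, 2, 3, 4, 6, 7, 10, 15
Level 3: 16

5, 8, 9, 11, 12, 13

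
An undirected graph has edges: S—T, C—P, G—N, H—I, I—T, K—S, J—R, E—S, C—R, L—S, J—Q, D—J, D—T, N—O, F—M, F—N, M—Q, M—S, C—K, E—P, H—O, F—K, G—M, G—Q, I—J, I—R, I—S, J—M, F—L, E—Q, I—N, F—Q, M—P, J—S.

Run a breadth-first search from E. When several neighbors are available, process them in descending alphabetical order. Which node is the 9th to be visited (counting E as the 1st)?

J

Visit E; enqueue S, Q, P → queue [S, Q, P]
Visit S; enqueue T, M, L, K, J, I → queue [Q, P, T, M, L, K, J, I]
Visit Q; enqueue G, F → queue [P, T, M, L, K, J, I, G, F]
Visit P; enqueue C → queue [T, M, L, K, J, I, G, F, C]
Visit T; enqueue D → queue [M, L, K, J, I, G, F, C, D]
Visit M → queue [L, K, J, I, G, F, C, D]
Visit L → queue [K, J, I, G, F, C, D]
Visit K → queue [J, I, G, F, C, D]
Visit J; enqueue R → queue [I, G, F, C, D, R]
Visit I; enqueue N, H → queue [G, F, C, D, R, N, H]
Visit G → queue [F, C, D, R, N, H]
Visit F → queue [C, D, R, N, H]
Visit C → queue [D, R, N, H]
Visit D → queue [R, N, H]
Visit R → queue [N, H]
Visit N; enqueue O → queue [H, O]
Visit H → queue [O]
Visit O → queue []

Visit order: E, S, Q, P, T, M, L, K, J, I, G, F, C, D, R, N, H, O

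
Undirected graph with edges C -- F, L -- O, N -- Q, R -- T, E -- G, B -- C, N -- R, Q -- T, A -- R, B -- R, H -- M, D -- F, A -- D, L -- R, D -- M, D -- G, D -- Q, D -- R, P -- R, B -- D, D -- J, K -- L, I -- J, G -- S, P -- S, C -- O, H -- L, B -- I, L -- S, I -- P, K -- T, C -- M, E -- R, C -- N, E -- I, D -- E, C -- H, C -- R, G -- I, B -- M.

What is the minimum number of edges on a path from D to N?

Level 0: D
Level 1: A, B, E, F, G, J, M, Q, R
Level 2: C, H, I, L, N, P, S, T
Level 3: K, O
N first appears at level 2.

2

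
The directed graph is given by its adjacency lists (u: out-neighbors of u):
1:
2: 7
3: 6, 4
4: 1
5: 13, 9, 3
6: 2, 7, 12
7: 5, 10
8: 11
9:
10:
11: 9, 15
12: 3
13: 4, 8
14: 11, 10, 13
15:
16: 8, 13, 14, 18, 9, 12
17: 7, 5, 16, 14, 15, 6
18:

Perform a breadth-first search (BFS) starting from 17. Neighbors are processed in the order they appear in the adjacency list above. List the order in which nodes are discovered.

17 -> 7 -> 5 -> 16 -> 14 -> 15 -> 6 -> 10 -> 13 -> 9 -> 3 -> 8 -> 18 -> 12 -> 11 -> 2 -> 4 -> 1

Visit 17; enqueue 7, 5, 16, 14, 15, 6 → queue [7, 5, 16, 14, 15, 6]
Visit 7; enqueue 10 → queue [5, 16, 14, 15, 6, 10]
Visit 5; enqueue 13, 9, 3 → queue [16, 14, 15, 6, 10, 13, 9, 3]
Visit 16; enqueue 8, 18, 12 → queue [14, 15, 6, 10, 13, 9, 3, 8, 18, 12]
Visit 14; enqueue 11 → queue [15, 6, 10, 13, 9, 3, 8, 18, 12, 11]
Visit 15 → queue [6, 10, 13, 9, 3, 8, 18, 12, 11]
Visit 6; enqueue 2 → queue [10, 13, 9, 3, 8, 18, 12, 11, 2]
Visit 10 → queue [13, 9, 3, 8, 18, 12, 11, 2]
Visit 13; enqueue 4 → queue [9, 3, 8, 18, 12, 11, 2, 4]
Visit 9 → queue [3, 8, 18, 12, 11, 2, 4]
Visit 3 → queue [8, 18, 12, 11, 2, 4]
Visit 8 → queue [18, 12, 11, 2, 4]
Visit 18 → queue [12, 11, 2, 4]
Visit 12 → queue [11, 2, 4]
Visit 11 → queue [2, 4]
Visit 2 → queue [4]
Visit 4; enqueue 1 → queue [1]
Visit 1 → queue []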